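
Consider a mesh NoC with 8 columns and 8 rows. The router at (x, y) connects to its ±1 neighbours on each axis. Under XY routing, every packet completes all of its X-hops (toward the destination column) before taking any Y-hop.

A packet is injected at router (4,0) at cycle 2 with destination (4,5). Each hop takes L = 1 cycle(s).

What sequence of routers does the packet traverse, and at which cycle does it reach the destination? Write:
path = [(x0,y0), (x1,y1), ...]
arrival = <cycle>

path = [(4,0), (4,1), (4,2), (4,3), (4,4), (4,5)]
arrival = 7

src (4,0)  cyc=2
N→(4,1)  cyc=3
N→(4,2)  cyc=4
N→(4,3)  cyc=5
N→(4,4)  cyc=6
N→(4,5)  cyc=7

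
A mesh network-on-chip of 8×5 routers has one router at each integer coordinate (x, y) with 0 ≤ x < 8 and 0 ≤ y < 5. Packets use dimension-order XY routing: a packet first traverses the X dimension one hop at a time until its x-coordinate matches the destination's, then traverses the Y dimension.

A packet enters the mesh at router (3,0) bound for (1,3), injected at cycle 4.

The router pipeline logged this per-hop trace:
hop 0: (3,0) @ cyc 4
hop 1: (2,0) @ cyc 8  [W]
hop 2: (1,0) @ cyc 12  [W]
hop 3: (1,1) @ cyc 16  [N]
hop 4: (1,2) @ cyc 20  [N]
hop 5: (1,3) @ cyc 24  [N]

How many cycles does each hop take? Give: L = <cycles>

L = 4

Δcyc across hop 0→1: 8 − 4 = 4.
One hop costs L cycles, so L = 4.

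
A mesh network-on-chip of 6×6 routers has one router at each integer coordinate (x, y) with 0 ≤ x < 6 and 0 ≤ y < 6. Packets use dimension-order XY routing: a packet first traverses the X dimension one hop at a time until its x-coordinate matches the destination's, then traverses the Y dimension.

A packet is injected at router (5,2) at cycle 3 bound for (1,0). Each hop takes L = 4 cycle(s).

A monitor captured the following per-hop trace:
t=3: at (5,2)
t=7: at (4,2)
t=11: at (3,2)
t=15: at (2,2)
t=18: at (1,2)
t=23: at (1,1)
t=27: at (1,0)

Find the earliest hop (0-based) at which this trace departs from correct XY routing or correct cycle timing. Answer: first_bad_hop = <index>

first_bad_hop = 4

check 1→ d=(-1,0) cyc+4: ok
check 2→ d=(-1,0) cyc+4: ok
check 3→ d=(-1,0) cyc+4: ok
check 4→ d=(-1,0) cyc+3: BAD: Δcyc=3≠L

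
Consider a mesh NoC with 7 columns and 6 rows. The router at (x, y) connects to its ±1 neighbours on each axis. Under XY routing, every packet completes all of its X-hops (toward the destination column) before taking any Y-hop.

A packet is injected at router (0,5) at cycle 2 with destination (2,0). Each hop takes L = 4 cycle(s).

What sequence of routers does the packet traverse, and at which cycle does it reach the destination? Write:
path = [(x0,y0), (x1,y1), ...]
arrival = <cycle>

#0 — 0,5 | c2
#1 — 1,5 | c6 | E
#2 — 2,5 | c10 | E
#3 — 2,4 | c14 | S
#4 — 2,3 | c18 | S
#5 — 2,2 | c22 | S
#6 — 2,1 | c26 | S
#7 — 2,0 | c30 | S

path = [(0,5), (1,5), (2,5), (2,4), (2,3), (2,2), (2,1), (2,0)]
arrival = 30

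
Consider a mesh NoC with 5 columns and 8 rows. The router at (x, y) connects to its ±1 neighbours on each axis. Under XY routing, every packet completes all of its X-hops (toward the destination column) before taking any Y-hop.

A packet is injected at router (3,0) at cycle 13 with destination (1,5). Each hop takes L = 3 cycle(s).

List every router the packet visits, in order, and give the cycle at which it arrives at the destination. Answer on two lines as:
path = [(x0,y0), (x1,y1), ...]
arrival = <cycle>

#0 — 3,0 | c13
#1 — 2,0 | c16 | W
#2 — 1,0 | c19 | W
#3 — 1,1 | c22 | N
#4 — 1,2 | c25 | N
#5 — 1,3 | c28 | N
#6 — 1,4 | c31 | N
#7 — 1,5 | c34 | N

path = [(3,0), (2,0), (1,0), (1,1), (1,2), (1,3), (1,4), (1,5)]
arrival = 34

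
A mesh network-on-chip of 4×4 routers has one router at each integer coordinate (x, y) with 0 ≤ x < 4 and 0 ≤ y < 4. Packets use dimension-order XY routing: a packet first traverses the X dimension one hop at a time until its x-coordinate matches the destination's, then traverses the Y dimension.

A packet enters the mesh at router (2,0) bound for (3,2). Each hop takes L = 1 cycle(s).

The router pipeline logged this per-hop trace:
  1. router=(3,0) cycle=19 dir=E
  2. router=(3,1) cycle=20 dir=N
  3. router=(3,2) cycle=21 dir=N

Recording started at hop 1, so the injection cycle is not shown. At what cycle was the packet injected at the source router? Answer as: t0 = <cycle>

t0 = 18

At hop 1 the cycle is 19; in general cyc_k = t0 + kL.
t0 = cyc[1] − L = 19 − 1 = 18.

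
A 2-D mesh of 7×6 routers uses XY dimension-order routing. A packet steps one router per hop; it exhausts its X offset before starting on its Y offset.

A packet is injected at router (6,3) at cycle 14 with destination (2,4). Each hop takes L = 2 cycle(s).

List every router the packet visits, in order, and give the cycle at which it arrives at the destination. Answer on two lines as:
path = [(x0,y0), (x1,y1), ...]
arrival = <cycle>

path = [(6,3), (5,3), (4,3), (3,3), (2,3), (2,4)]
arrival = 24

#0 — 6,3 | c14
#1 — 5,3 | c16 | W
#2 — 4,3 | c18 | W
#3 — 3,3 | c20 | W
#4 — 2,3 | c22 | W
#5 — 2,4 | c24 | N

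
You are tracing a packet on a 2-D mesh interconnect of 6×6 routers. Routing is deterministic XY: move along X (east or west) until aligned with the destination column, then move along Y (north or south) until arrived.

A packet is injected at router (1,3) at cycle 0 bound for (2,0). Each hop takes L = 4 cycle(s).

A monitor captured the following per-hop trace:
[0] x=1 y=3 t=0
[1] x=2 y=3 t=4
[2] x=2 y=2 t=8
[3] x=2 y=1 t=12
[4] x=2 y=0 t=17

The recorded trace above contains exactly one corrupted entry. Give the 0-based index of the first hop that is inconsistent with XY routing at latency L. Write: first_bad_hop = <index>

[1] (+1,+0) / 4c ⇒ ok
[2] (+0,-1) / 4c ⇒ ok
[3] (+0,-1) / 4c ⇒ ok
[4] (+0,-1) / 5c ⇒ BAD: Δcyc=5≠L

first_bad_hop = 4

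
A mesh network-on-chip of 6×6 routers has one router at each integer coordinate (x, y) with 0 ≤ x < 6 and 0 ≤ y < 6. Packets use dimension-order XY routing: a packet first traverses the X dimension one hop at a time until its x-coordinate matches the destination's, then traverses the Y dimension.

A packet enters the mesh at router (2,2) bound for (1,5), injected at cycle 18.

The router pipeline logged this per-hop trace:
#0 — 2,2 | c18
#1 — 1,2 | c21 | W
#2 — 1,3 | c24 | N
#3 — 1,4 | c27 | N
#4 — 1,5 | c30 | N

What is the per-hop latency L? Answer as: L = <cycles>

Δcyc across hop 0→1: 21 − 18 = 3.
Per-hop latency L = Δcyc = 3.

L = 3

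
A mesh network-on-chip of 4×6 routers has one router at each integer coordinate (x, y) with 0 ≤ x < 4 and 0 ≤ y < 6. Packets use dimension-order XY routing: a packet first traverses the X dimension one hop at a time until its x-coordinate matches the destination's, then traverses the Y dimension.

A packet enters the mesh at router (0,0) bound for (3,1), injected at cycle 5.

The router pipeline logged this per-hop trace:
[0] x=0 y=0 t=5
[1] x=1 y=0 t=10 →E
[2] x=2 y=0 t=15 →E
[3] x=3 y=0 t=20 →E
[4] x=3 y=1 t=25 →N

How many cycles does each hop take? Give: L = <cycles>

Between hops 0 and 1 the cycle counter advances 10 − 5 = 5.
Each hop adds L, hence L = 5.

L = 5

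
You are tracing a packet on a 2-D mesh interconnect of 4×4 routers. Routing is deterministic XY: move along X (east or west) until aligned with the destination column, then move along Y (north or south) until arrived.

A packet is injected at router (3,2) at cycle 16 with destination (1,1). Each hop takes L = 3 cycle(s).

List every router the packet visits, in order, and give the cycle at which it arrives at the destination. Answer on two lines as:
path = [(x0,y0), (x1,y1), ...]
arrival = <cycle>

t=16: at (3,2)
t=19: at (2,2) after W
t=22: at (1,2) after W
t=25: at (1,1) after S

path = [(3,2), (2,2), (1,2), (1,1)]
arrival = 25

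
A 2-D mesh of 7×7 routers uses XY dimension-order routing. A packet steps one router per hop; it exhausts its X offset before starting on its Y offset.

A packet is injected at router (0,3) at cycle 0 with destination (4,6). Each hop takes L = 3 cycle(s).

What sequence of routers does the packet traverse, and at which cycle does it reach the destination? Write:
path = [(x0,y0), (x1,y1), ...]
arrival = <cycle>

#0 — 0,3 | c0
#1 — 1,3 | c3 | E
#2 — 2,3 | c6 | E
#3 — 3,3 | c9 | E
#4 — 4,3 | c12 | E
#5 — 4,4 | c15 | N
#6 — 4,5 | c18 | N
#7 — 4,6 | c21 | N

path = [(0,3), (1,3), (2,3), (3,3), (4,3), (4,4), (4,5), (4,6)]
arrival = 21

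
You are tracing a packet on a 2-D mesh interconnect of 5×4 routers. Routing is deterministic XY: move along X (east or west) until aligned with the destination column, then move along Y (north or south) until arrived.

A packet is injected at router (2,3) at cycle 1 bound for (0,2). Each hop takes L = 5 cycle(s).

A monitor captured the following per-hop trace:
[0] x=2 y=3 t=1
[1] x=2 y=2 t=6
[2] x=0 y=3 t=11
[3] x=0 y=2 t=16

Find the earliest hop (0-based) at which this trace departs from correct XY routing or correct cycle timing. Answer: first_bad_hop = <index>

  1: Δx=+0 Δy=-1 Δt=5 [BAD: Y-move but x=2≠0]

first_bad_hop = 1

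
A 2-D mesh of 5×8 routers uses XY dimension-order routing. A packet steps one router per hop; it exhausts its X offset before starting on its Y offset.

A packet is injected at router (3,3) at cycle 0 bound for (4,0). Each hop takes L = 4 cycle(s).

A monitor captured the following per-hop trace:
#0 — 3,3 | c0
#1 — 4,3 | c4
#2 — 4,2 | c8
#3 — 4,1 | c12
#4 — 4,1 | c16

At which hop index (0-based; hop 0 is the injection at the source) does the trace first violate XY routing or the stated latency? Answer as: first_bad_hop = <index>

hop 1: step (+1,+0), +4 cyc — ok
hop 2: step (+0,-1), +4 cyc — ok
hop 3: step (+0,-1), +4 cyc — ok
hop 4: step (+0,+0), +4 cyc — BAD: non-unit step

first_bad_hop = 4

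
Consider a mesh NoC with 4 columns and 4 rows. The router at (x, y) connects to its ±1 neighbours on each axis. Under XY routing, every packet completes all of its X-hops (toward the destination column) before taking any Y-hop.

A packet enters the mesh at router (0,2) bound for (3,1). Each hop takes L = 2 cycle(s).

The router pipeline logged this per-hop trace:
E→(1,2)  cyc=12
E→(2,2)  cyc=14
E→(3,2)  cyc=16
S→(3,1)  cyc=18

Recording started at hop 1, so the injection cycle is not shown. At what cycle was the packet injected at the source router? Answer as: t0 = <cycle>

Hop 1 reached at cycle 12; hop k is at t0 + k·L.
t0 = cyc[1] − L = 12 − 2 = 10.

t0 = 10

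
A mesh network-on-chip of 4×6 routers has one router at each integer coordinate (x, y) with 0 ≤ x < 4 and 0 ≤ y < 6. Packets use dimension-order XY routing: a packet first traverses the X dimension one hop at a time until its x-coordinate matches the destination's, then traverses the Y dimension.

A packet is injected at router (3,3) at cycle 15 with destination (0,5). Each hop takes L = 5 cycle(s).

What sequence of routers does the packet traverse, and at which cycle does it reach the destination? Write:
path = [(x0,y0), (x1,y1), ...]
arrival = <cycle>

t=15: at (3,3)
t=20: at (2,3) after W
t=25: at (1,3) after W
t=30: at (0,3) after W
t=35: at (0,4) after N
t=40: at (0,5) after N

path = [(3,3), (2,3), (1,3), (0,3), (0,4), (0,5)]
arrival = 40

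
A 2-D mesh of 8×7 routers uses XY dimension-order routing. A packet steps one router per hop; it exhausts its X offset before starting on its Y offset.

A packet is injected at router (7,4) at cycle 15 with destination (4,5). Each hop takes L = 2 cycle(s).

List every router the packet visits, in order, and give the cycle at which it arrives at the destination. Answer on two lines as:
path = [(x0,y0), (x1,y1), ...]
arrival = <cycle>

  0. router=(7,4) cycle=15 (inject)
  1. router=(6,4) cycle=17 dir=W
  2. router=(5,4) cycle=19 dir=W
  3. router=(4,4) cycle=21 dir=W
  4. router=(4,5) cycle=23 dir=N

path = [(7,4), (6,4), (5,4), (4,4), (4,5)]
arrival = 23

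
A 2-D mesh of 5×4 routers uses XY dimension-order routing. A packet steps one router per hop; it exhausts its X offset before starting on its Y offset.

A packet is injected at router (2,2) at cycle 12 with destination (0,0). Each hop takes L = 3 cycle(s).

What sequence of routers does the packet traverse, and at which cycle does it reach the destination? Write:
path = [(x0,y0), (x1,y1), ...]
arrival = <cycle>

hop 0: (2,2) @ cyc 12
hop 1: (1,2) @ cyc 15  [W]
hop 2: (0,2) @ cyc 18  [W]
hop 3: (0,1) @ cyc 21  [S]
hop 4: (0,0) @ cyc 24  [S]

path = [(2,2), (1,2), (0,2), (0,1), (0,0)]
arrival = 24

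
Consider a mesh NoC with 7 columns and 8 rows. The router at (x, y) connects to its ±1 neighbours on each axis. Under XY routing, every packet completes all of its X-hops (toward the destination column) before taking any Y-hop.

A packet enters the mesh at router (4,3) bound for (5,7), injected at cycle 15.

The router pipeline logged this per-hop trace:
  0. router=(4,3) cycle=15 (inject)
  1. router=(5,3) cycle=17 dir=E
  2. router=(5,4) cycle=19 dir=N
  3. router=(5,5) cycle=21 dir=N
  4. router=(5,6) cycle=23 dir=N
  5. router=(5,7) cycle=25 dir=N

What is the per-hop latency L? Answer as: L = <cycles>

L = 2

Δcyc across hop 0→1: 17 − 15 = 2.
That increment is L by definition: L = 2.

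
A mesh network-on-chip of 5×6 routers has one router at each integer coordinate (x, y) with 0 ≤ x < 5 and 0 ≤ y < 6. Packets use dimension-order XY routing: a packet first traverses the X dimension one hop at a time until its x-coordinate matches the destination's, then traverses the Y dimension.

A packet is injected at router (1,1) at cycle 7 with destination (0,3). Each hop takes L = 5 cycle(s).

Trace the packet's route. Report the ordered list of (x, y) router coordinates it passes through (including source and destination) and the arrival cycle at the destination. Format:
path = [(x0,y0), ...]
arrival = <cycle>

path = [(1,1), (0,1), (0,2), (0,3)]
arrival = 22

#0 — 1,1 | c7
#1 — 0,1 | c12 | W
#2 — 0,2 | c17 | N
#3 — 0,3 | c22 | N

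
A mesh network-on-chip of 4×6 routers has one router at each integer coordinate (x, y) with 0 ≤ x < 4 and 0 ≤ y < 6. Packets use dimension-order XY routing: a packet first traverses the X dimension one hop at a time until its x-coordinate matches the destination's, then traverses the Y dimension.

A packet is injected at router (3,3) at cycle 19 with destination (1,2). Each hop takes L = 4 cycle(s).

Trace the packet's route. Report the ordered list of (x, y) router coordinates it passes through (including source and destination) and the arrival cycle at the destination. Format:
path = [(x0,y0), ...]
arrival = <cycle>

path = [(3,3), (2,3), (1,3), (1,2)]
arrival = 31

[0] x=3 y=3 t=19
[1] x=2 y=3 t=23 →W
[2] x=1 y=3 t=27 →W
[3] x=1 y=2 t=31 →S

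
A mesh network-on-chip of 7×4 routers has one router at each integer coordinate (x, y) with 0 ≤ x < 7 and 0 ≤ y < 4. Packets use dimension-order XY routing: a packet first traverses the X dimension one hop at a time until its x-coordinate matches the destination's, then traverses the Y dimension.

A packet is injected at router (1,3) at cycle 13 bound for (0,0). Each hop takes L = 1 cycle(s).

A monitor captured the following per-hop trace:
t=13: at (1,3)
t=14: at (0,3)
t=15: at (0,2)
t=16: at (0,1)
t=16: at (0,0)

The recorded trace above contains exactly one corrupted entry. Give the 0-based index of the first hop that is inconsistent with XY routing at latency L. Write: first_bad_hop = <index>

first_bad_hop = 4

hop 1: step (-1,+0), +1 cyc — ok
hop 2: step (+0,-1), +1 cyc — ok
hop 3: step (+0,-1), +1 cyc — ok
hop 4: step (+0,-1), +0 cyc — BAD: Δcyc=0≠L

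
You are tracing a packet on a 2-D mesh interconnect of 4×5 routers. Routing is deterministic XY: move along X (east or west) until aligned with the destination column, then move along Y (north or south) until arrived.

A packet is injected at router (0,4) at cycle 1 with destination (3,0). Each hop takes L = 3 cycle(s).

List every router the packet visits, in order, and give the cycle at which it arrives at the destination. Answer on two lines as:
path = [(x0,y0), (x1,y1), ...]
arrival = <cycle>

#0 — 0,4 | c1
#1 — 1,4 | c4 | E
#2 — 2,4 | c7 | E
#3 — 3,4 | c10 | E
#4 — 3,3 | c13 | S
#5 — 3,2 | c16 | S
#6 — 3,1 | c19 | S
#7 — 3,0 | c22 | S

path = [(0,4), (1,4), (2,4), (3,4), (3,3), (3,2), (3,1), (3,0)]
arrival = 22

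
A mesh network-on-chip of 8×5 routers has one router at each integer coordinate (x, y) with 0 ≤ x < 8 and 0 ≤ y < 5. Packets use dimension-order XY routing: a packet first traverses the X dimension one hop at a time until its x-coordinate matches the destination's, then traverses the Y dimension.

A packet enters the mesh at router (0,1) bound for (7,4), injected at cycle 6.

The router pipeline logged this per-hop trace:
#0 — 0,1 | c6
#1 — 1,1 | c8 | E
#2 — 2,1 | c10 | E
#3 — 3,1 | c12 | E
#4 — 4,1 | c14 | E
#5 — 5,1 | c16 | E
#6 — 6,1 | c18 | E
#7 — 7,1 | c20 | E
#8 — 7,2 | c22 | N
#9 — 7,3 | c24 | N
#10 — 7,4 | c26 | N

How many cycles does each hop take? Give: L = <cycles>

Δcyc across hop 0→1: 8 − 6 = 2.
One hop costs L cycles, so L = 2.

L = 2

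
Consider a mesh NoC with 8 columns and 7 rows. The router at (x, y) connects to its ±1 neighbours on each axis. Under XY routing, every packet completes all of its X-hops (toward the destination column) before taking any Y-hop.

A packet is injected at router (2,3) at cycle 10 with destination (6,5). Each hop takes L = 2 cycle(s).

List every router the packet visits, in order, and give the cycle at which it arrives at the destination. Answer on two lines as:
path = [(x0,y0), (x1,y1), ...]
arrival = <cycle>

path = [(2,3), (3,3), (4,3), (5,3), (6,3), (6,4), (6,5)]
arrival = 22

  0. router=(2,3) cycle=10 (inject)
  1. router=(3,3) cycle=12 dir=E
  2. router=(4,3) cycle=14 dir=E
  3. router=(5,3) cycle=16 dir=E
  4. router=(6,3) cycle=18 dir=E
  5. router=(6,4) cycle=20 dir=N
  6. router=(6,5) cycle=22 dir=N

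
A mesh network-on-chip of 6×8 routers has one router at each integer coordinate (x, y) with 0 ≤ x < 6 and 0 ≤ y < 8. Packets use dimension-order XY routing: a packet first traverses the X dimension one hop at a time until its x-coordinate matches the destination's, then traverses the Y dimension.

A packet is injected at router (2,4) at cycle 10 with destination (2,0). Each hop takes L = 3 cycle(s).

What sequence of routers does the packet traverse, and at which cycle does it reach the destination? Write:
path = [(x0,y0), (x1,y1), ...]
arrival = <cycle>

path = [(2,4), (2,3), (2,2), (2,1), (2,0)]
arrival = 22

hop 0: (2,4) @ cyc 10
hop 1: (2,3) @ cyc 13  [S]
hop 2: (2,2) @ cyc 16  [S]
hop 3: (2,1) @ cyc 19  [S]
hop 4: (2,0) @ cyc 22  [S]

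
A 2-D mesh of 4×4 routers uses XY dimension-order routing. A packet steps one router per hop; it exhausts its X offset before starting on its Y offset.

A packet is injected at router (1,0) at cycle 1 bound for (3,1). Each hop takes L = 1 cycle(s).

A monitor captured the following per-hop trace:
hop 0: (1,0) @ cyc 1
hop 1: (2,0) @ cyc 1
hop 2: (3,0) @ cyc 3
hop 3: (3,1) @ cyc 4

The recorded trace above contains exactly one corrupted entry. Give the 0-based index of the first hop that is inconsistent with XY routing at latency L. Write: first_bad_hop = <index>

  1: Δx=+1 Δy=+0 Δt=0 [BAD: Δcyc=0≠L]

first_bad_hop = 1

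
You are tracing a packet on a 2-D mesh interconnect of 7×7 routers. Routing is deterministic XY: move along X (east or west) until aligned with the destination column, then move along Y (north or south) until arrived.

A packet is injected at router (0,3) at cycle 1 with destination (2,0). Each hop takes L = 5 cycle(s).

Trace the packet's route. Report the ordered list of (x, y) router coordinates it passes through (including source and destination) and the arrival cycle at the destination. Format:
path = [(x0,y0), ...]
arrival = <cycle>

  0. router=(0,3) cycle=1 (inject)
  1. router=(1,3) cycle=6 dir=E
  2. router=(2,3) cycle=11 dir=E
  3. router=(2,2) cycle=16 dir=S
  4. router=(2,1) cycle=21 dir=S
  5. router=(2,0) cycle=26 dir=S

path = [(0,3), (1,3), (2,3), (2,2), (2,1), (2,0)]
arrival = 26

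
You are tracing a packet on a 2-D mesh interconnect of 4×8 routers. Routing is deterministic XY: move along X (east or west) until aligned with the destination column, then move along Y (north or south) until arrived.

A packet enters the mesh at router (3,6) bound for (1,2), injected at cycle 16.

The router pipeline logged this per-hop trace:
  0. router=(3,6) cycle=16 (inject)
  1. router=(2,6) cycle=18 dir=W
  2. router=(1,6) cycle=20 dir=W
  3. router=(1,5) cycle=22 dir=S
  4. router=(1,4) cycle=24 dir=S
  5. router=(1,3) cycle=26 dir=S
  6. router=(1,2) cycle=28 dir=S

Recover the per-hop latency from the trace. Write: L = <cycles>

From hop 0 (16) to hop 1 (18): +2 cycles.
That increment is L by definition: L = 2.

L = 2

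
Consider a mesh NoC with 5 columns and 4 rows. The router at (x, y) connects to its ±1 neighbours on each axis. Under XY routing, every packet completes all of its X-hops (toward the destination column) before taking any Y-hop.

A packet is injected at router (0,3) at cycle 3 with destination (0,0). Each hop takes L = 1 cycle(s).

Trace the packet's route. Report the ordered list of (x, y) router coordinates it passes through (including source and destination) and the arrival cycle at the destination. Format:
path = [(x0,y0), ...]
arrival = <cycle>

path = [(0,3), (0,2), (0,1), (0,0)]
arrival = 6

hop 0: (0,3) @ cyc 3
hop 1: (0,2) @ cyc 4  [S]
hop 2: (0,1) @ cyc 5  [S]
hop 3: (0,0) @ cyc 6  [S]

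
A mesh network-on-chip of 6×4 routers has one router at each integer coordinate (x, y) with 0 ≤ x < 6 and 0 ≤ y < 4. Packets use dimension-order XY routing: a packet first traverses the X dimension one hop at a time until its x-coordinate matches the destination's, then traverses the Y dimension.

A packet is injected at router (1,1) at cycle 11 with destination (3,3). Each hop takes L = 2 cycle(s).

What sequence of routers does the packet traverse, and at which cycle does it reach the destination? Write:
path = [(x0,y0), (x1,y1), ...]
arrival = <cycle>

src (1,1)  cyc=11
E→(2,1)  cyc=13
E→(3,1)  cyc=15
N→(3,2)  cyc=17
N→(3,3)  cyc=19

path = [(1,1), (2,1), (3,1), (3,2), (3,3)]
arrival = 19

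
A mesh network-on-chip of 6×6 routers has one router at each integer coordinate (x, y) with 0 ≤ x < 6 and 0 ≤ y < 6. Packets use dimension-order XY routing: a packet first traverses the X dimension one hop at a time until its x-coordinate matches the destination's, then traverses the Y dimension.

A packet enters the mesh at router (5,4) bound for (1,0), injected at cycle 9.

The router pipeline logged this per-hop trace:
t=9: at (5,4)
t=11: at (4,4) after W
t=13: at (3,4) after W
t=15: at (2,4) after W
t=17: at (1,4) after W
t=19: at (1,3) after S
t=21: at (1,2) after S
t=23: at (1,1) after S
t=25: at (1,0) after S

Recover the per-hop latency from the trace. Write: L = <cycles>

From hop 0 (9) to hop 1 (11): +2 cycles.
One hop costs L cycles, so L = 2.

L = 2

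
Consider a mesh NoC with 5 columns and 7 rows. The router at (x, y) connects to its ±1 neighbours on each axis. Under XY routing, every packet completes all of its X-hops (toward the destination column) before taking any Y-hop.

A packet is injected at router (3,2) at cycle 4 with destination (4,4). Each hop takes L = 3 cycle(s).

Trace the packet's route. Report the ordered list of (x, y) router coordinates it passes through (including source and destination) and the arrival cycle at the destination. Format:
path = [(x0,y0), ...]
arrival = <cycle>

path = [(3,2), (4,2), (4,3), (4,4)]
arrival = 13

#0 — 3,2 | c4
#1 — 4,2 | c7 | E
#2 — 4,3 | c10 | N
#3 — 4,4 | c13 | N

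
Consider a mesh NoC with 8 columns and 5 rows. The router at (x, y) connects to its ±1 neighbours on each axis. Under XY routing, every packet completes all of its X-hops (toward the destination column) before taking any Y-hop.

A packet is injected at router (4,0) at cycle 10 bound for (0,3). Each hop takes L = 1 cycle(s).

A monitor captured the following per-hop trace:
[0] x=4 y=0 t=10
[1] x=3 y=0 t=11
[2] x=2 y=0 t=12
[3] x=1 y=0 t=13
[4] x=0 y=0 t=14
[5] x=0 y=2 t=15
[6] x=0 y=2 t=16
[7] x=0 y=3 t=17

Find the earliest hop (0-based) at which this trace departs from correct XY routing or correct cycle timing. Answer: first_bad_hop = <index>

check 1→ d=(-1,0) cyc+1: ok
check 2→ d=(-1,0) cyc+1: ok
check 3→ d=(-1,0) cyc+1: ok
check 4→ d=(-1,0) cyc+1: ok
check 5→ d=(0,2) cyc+1: BAD: non-unit step

first_bad_hop = 5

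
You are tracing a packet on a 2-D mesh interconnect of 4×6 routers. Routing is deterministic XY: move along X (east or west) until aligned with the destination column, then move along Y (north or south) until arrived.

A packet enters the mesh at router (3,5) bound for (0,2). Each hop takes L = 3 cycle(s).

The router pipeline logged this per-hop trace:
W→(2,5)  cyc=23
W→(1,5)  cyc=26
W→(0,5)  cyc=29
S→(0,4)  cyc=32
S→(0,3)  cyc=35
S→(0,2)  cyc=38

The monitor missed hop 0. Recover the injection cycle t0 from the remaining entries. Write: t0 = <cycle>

t0 = 20

Hop 1 reached at cycle 23; hop k is at t0 + k·L.
Subtract one hop: t0 = 23 − 3 = 20.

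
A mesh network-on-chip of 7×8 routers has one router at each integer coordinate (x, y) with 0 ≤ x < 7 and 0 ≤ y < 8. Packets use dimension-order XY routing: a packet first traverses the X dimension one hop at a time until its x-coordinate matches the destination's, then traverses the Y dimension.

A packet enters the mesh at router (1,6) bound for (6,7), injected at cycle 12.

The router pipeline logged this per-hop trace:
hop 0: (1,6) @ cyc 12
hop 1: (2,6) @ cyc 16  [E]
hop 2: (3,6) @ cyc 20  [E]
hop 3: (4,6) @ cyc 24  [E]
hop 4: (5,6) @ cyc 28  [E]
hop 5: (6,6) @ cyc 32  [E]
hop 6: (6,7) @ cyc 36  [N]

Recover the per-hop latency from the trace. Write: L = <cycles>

L = 4

Between hops 0 and 1 the cycle counter advances 16 − 12 = 4.
Each hop adds L, hence L = 4.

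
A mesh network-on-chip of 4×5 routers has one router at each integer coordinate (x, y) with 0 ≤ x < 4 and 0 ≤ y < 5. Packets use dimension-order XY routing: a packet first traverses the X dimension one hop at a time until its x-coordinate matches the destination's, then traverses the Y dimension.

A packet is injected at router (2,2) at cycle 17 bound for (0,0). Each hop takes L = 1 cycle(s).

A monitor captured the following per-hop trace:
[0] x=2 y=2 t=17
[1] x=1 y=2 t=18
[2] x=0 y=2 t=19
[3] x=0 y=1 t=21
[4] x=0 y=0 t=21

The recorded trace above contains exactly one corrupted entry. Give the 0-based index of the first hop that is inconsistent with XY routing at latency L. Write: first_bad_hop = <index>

hop 1: step (-1,+0), +1 cyc — ok
hop 2: step (-1,+0), +1 cyc — ok
hop 3: step (+0,-1), +2 cyc — BAD: Δcyc=2≠L

first_bad_hop = 3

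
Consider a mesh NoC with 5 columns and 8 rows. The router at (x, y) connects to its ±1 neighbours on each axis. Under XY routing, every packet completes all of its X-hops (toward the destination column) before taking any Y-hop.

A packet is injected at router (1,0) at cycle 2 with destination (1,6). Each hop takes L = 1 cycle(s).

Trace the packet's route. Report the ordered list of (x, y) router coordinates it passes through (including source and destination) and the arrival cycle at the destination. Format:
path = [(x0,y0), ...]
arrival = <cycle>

path = [(1,0), (1,1), (1,2), (1,3), (1,4), (1,5), (1,6)]
arrival = 8

t=2: at (1,0)
t=3: at (1,1) after N
t=4: at (1,2) after N
t=5: at (1,3) after N
t=6: at (1,4) after N
t=7: at (1,5) after N
t=8: at (1,6) after N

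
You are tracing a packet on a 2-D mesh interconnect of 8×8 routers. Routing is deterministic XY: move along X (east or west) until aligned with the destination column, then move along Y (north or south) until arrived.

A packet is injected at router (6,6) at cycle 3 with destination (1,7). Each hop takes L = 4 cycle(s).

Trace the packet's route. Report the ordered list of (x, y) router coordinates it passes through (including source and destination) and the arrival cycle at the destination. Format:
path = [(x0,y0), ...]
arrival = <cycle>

path = [(6,6), (5,6), (4,6), (3,6), (2,6), (1,6), (1,7)]
arrival = 27

src (6,6)  cyc=3
W→(5,6)  cyc=7
W→(4,6)  cyc=11
W→(3,6)  cyc=15
W→(2,6)  cyc=19
W→(1,6)  cyc=23
N→(1,7)  cyc=27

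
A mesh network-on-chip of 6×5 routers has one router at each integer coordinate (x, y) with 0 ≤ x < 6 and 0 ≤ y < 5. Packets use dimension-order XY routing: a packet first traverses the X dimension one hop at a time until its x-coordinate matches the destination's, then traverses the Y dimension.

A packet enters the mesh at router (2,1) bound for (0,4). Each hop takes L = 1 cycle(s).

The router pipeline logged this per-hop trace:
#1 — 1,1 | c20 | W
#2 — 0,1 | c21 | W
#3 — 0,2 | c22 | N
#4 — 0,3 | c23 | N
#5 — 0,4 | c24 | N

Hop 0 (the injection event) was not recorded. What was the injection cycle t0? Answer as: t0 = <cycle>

At hop 1 the cycle is 20; in general cyc_k = t0 + kL.
Therefore t0 = 20 − L = 19.

t0 = 19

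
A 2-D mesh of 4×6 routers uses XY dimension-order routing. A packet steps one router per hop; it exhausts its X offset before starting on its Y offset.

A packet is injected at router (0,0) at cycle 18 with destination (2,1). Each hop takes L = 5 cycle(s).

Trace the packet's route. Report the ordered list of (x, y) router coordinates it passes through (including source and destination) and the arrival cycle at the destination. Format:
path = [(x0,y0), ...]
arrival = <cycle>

t=18: at (0,0)
t=23: at (1,0) after E
t=28: at (2,0) after E
t=33: at (2,1) after N

path = [(0,0), (1,0), (2,0), (2,1)]
arrival = 33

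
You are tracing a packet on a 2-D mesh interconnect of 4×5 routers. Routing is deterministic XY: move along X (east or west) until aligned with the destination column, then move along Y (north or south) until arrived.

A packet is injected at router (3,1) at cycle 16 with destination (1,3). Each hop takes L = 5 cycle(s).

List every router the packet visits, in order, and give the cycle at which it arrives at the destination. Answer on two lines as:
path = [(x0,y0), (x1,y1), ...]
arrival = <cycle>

#0 — 3,1 | c16
#1 — 2,1 | c21 | W
#2 — 1,1 | c26 | W
#3 — 1,2 | c31 | N
#4 — 1,3 | c36 | N

path = [(3,1), (2,1), (1,1), (1,2), (1,3)]
arrival = 36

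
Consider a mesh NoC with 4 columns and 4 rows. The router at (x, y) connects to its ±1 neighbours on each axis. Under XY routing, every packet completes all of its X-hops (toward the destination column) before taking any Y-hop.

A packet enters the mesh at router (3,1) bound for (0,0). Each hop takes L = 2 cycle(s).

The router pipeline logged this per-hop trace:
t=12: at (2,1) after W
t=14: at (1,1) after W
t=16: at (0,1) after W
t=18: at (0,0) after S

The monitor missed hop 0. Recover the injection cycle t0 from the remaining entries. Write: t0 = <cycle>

cyc[1] = 12 and cyc[k] = t0 + k·L for every k.
So t0 = 12 − 1·2 = 10.

t0 = 10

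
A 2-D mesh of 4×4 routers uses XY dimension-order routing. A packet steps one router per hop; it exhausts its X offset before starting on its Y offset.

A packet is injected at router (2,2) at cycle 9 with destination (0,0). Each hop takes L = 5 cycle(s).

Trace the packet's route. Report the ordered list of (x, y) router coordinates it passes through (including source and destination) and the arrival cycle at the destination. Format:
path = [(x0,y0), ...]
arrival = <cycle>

#0 — 2,2 | c9
#1 — 1,2 | c14 | W
#2 — 0,2 | c19 | W
#3 — 0,1 | c24 | S
#4 — 0,0 | c29 | S

path = [(2,2), (1,2), (0,2), (0,1), (0,0)]
arrival = 29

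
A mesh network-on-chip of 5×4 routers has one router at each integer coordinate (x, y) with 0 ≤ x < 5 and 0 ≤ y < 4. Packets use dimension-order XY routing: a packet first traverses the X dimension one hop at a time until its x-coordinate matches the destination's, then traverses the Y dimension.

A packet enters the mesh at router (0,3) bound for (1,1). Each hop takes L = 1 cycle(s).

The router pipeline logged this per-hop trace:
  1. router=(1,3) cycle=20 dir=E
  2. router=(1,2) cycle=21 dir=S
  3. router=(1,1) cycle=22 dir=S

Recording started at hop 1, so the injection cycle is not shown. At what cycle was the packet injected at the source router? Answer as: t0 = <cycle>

The first recorded entry is hop 1 at cycle 20.
Therefore t0 = 20 − L = 19.

t0 = 19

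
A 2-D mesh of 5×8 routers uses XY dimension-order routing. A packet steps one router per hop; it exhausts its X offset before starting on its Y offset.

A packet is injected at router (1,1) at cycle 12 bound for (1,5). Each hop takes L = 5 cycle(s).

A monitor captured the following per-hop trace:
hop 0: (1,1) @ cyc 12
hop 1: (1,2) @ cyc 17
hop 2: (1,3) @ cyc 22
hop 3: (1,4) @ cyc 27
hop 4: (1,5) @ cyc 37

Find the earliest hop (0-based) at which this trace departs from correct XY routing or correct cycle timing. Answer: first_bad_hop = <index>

  1: Δx=+0 Δy=+1 Δt=5 [ok]
  2: Δx=+0 Δy=+1 Δt=5 [ok]
  3: Δx=+0 Δy=+1 Δt=5 [ok]
  4: Δx=+0 Δy=+1 Δt=10 [BAD: Δcyc=10≠L]

first_bad_hop = 4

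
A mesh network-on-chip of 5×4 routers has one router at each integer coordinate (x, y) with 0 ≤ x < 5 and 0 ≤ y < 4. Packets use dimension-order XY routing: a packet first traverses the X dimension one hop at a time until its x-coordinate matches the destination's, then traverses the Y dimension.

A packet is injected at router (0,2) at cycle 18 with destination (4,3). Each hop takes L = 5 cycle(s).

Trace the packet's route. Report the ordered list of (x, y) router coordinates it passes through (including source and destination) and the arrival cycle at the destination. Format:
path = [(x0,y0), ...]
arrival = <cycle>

path = [(0,2), (1,2), (2,2), (3,2), (4,2), (4,3)]
arrival = 43

hop 0: (0,2) @ cyc 18
hop 1: (1,2) @ cyc 23  [E]
hop 2: (2,2) @ cyc 28  [E]
hop 3: (3,2) @ cyc 33  [E]
hop 4: (4,2) @ cyc 38  [E]
hop 5: (4,3) @ cyc 43  [N]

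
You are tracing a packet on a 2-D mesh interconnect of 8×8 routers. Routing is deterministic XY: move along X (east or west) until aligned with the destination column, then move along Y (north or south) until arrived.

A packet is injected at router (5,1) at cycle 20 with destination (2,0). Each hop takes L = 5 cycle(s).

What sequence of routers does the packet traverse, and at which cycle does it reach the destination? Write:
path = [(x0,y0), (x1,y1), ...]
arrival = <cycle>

path = [(5,1), (4,1), (3,1), (2,1), (2,0)]
arrival = 40

[0] x=5 y=1 t=20
[1] x=4 y=1 t=25 →W
[2] x=3 y=1 t=30 →W
[3] x=2 y=1 t=35 →W
[4] x=2 y=0 t=40 →S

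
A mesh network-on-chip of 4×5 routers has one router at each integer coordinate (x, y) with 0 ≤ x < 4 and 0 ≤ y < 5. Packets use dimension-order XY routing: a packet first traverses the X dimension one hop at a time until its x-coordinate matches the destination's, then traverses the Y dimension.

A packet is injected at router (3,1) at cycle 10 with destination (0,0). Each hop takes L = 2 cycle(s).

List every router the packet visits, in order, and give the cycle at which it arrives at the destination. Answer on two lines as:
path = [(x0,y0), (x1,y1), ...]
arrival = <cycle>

path = [(3,1), (2,1), (1,1), (0,1), (0,0)]
arrival = 18

src (3,1)  cyc=10
W→(2,1)  cyc=12
W→(1,1)  cyc=14
W→(0,1)  cyc=16
S→(0,0)  cyc=18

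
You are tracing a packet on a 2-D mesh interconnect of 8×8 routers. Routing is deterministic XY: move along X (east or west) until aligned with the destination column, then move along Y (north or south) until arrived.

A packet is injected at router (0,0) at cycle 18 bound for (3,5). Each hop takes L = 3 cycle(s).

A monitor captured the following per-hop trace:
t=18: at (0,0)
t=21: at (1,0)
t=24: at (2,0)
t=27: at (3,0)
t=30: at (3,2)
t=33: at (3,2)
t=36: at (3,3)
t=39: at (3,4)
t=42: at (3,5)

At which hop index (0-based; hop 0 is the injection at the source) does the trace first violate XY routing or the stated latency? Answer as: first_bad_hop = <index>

hop 1: step (+1,+0), +3 cyc — ok
hop 2: step (+1,+0), +3 cyc — ok
hop 3: step (+1,+0), +3 cyc — ok
hop 4: step (+0,+2), +3 cyc — BAD: non-unit step

first_bad_hop = 4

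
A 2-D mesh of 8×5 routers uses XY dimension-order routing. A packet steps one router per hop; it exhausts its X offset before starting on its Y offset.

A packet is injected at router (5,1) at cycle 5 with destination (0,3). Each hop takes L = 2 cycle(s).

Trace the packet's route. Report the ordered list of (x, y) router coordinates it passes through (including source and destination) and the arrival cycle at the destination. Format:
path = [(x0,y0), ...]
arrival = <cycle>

t=5: at (5,1)
t=7: at (4,1) after W
t=9: at (3,1) after W
t=11: at (2,1) after W
t=13: at (1,1) after W
t=15: at (0,1) after W
t=17: at (0,2) after N
t=19: at (0,3) after N

path = [(5,1), (4,1), (3,1), (2,1), (1,1), (0,1), (0,2), (0,3)]
arrival = 19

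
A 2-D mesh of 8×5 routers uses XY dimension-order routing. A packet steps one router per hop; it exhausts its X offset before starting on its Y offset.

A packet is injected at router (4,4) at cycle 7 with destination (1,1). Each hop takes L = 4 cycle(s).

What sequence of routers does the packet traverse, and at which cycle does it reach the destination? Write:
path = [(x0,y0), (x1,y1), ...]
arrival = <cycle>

#0 — 4,4 | c7
#1 — 3,4 | c11 | W
#2 — 2,4 | c15 | W
#3 — 1,4 | c19 | W
#4 — 1,3 | c23 | S
#5 — 1,2 | c27 | S
#6 — 1,1 | c31 | S

path = [(4,4), (3,4), (2,4), (1,4), (1,3), (1,2), (1,1)]
arrival = 31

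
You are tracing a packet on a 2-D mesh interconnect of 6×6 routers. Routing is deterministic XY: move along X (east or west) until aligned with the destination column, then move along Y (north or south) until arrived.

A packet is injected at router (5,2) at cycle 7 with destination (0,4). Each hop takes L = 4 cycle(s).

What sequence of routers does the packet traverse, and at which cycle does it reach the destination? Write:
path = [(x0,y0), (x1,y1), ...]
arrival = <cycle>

path = [(5,2), (4,2), (3,2), (2,2), (1,2), (0,2), (0,3), (0,4)]
arrival = 35

[0] x=5 y=2 t=7
[1] x=4 y=2 t=11 →W
[2] x=3 y=2 t=15 →W
[3] x=2 y=2 t=19 →W
[4] x=1 y=2 t=23 →W
[5] x=0 y=2 t=27 →W
[6] x=0 y=3 t=31 →N
[7] x=0 y=4 t=35 →N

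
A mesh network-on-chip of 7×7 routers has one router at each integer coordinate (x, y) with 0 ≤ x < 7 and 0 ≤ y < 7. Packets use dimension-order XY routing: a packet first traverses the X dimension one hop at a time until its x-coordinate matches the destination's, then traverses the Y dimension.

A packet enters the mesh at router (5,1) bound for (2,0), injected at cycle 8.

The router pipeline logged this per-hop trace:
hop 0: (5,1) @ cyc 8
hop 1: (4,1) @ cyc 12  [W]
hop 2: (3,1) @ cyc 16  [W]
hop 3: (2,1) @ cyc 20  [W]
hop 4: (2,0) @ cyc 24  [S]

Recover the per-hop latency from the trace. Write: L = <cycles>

cyc[1] − cyc[0] = 12 − 8 = 4.
Per-hop latency L = Δcyc = 4.

L = 4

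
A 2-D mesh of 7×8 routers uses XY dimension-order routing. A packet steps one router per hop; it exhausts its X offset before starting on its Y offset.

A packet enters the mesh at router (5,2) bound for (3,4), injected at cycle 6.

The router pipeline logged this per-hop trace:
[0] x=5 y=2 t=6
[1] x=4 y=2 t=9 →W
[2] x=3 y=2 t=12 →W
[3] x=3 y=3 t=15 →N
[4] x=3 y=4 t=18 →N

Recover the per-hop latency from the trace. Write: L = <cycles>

From hop 0 (6) to hop 1 (9): +3 cycles.
Per-hop latency L = Δcyc = 3.

L = 3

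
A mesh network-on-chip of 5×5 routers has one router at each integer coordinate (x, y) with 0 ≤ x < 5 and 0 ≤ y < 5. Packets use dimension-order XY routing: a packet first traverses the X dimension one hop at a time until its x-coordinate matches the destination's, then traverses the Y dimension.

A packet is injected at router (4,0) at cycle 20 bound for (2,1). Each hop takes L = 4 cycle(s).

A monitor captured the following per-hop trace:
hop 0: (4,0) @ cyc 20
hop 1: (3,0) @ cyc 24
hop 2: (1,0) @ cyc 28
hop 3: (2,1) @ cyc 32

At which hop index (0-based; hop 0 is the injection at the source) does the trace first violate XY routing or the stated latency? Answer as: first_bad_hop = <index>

  1: Δx=-1 Δy=+0 Δt=4 [ok]
  2: Δx=-2 Δy=+0 Δt=4 [BAD: non-unit step]

first_bad_hop = 2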